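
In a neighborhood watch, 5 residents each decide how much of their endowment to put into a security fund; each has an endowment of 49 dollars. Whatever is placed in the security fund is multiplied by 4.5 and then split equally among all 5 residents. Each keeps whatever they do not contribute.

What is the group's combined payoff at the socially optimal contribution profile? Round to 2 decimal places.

1102.50 dollars

Each contributed unit returns 4.500 to the group as a whole (0.9000 to each of 5 players), which exceeds 1, so the social optimum is full contribution: group total = 4.500 × 245 = 1102.50.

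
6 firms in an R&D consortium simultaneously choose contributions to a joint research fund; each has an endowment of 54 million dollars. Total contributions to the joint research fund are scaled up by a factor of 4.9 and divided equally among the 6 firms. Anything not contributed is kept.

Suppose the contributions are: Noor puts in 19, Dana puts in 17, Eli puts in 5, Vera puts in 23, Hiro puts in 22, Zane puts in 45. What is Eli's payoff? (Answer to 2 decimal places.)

Total contributed: 19 + 17 + 5 + 23 + 22 + 45 = 131.
Each receives 4.9 × 131 / 6 = 106.98 from the joint research fund.
Eli keeps 54 − 5 = 49, so Eli's payoff is 49 + 106.98 = 155.98.

155.98 million dollars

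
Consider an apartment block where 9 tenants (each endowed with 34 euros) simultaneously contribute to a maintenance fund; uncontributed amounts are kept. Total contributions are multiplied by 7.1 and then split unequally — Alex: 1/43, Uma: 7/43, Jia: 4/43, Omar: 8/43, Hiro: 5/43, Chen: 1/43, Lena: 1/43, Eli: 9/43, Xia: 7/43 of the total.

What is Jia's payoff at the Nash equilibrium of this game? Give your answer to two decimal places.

A player with share s gets back 7.1·s per unit contributed, so full contribution is dominant for anyone with s > 1/7.1 = 0.1408 and zero contribution is dominant for anyone below.
Uma, Omar, Eli and Xia are above the threshold, contributing 34 each; the remaining 5 contribute 0. Total contributed: 136.
Jia keeps 34 and receives 7.1 × 136 × 4/43 = 89.82 from the maintenance fund, for a payoff of 123.82.

123.82 euros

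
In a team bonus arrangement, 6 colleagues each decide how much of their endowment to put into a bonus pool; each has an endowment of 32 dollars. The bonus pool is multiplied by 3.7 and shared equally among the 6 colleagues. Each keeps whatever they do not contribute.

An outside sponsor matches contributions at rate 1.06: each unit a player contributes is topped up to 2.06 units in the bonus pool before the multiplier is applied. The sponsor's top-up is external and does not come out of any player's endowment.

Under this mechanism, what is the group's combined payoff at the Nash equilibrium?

1463.42 dollars

With the mechanism, a contributed unit returns 3.7 × 2.06 / 6 = 1.2703 per unit of net cost to the contributor — now above 1 — so contributing fully is weakly dominant for every player.
So the Nash equilibrium is full contribution by all 6; the group earns 3.7 × 2.06 × 192 = 1463.42.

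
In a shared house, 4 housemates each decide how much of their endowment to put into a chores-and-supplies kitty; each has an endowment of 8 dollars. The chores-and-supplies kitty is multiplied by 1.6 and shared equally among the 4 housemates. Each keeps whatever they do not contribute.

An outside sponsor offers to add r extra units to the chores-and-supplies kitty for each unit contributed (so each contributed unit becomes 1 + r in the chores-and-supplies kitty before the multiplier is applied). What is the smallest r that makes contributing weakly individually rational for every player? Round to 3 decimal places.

With matching at rate r, one contributed unit becomes (1 + r) in the chores-and-supplies kitty and returns 1.6 × (1 + r) / 4 to the contributor.
Setting this equal to 1: 1 + r = 4/1.6 = 2.5000.
So the minimum matching rate is r = 2.5000 − 1 = 1.500.

1.500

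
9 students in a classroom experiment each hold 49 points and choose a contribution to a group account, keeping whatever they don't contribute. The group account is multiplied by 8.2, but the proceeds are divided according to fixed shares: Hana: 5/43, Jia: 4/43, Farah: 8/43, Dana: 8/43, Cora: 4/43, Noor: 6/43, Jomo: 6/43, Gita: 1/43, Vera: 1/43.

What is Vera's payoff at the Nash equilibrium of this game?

86.38 points

Player j's private return per contributed unit is 8.2 × (j's share). Contributing is weakly dominant for j when that share is at least 1/8.2 = 0.1220, and contributing 0 is dominant otherwise.
Farah, Dana, Noor and Jomo are above the threshold, contributing 49 each; the remaining 5 contribute 0. Total contributed: 196.
Vera keeps 49 and receives 8.2 × 196 × 1/43 = 37.38 from the group account, for a payoff of 86.38.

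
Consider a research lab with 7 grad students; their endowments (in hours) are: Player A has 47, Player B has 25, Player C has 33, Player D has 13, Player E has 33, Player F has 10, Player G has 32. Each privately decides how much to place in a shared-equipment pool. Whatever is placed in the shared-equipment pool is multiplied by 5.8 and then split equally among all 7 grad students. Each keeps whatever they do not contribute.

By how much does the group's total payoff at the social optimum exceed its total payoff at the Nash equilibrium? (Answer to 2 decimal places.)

The private return per contributed unit is 5.8/7 = 0.8286 < 1 for every player regardless of endowment, so the Nash equilibrium is zero contribution and the group total is Σ E_j = 47 + 25 + 33 + 13 + 33 + 10 + 32 = 193.
Each contributed unit returns 5.800 to the group, so the social optimum is full contribution by everyone: group total = 5.800 × 193 = 1119.40.
Efficiency loss = (5.800 − 1) × 193 = 926.40.

926.40 hours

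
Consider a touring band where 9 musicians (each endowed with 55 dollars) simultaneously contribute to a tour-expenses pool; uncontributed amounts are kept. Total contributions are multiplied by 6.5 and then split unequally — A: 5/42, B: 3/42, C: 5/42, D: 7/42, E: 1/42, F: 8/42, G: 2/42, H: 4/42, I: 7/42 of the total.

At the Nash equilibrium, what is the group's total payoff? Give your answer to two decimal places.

Player j's private return per contributed unit is 6.5 × (j's share). Contributing is weakly dominant for j when that share is at least 1/6.5 = 0.1538, and contributing 0 is dominant otherwise.
D, F and I are above the threshold, contributing 55 each; the remaining 6 contribute 0. Total contributed: 165.
The tour-expenses pool pays out 6.5 × 165 = 1072.50 in total (split across the unequal shares, but the aggregate is all that matters for the group sum).
The 6 free-riders keep 55 each, adding 330. Group total = 330 + 1072.50 = 1402.50.

1402.50 dollars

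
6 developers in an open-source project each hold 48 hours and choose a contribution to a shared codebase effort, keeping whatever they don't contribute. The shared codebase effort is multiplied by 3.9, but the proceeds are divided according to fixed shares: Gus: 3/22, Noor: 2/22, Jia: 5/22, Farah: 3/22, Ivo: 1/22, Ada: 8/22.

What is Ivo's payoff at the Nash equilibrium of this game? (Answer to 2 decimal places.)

For player j, contributing a unit is worthwhile iff 3.9 × (j's share) ≥ 1, i.e. iff j's share is at least 0.2564.
Ada alone (share 8/22) is above the threshold, contributing 48; the remaining 5 contribute 0. Total contributed: 48.
Ivo keeps 48 and receives 3.9 × 48 × 1/22 = 8.51 from the shared codebase effort, for a payoff of 56.51.

56.51 hours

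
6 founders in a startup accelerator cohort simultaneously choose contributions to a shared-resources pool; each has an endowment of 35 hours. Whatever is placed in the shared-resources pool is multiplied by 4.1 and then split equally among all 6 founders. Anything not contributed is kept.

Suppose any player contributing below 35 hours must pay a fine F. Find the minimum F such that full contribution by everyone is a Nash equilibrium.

11.08 hours

Given the others contribute fully, the best deviation is to contribute 0 (any partial contribution still incurs the fine and gives up units whose private return 0.6833 is below 1).
Deviating from 35 to 0 saves 35 hours but forfeits the deviator's share of the drop in the shared-resources pool: 4.1/6 × 35 = 23.92.
So the deviation gain is 35 − 23.92 = 11.08, and the fine must be at least 11.08 hours to wipe it out.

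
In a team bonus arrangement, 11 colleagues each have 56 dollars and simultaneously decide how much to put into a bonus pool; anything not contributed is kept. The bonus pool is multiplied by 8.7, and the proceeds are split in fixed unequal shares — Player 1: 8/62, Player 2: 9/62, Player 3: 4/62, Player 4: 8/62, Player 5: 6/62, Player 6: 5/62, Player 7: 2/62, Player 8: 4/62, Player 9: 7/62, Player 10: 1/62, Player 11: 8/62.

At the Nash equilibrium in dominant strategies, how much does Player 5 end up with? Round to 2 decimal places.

244.59 dollars

Player j's private return per contributed unit is 8.7 × (j's share). Contributing is weakly dominant for j when that share is at least 1/8.7 = 0.1149, and contributing 0 is dominant otherwise.
Player 1, Player 2, Player 4 and Player 11 clear that bar, contributing 56 each; the remaining 7 contribute 0. Total contributed: 224.
Player 5 keeps 56 and receives 8.7 × 224 × 6/62 = 188.59 from the bonus pool, for a payoff of 244.59.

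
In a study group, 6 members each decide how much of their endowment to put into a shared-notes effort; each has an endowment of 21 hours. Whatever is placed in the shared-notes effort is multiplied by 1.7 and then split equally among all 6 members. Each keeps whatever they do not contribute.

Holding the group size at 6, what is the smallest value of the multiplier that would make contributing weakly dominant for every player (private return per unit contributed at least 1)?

6

A contributed unit returns (multiplier)/6 to its contributor.
This reaches 1 exactly when the multiplier is 6.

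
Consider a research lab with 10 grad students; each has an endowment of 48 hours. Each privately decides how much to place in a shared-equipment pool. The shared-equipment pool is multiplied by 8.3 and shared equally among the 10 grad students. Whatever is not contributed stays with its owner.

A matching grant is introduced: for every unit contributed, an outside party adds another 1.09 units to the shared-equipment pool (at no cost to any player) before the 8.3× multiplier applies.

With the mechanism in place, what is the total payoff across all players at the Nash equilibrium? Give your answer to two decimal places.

The effective private return per unit is now 8.3 × 2.09 / 10 = 1.7347 > 1, so every player's dominant strategy flips to full contribution.
So the Nash equilibrium is full contribution by all 10; the group earns 8.3 × 2.09 × 480 = 8326.56.

8326.56 hours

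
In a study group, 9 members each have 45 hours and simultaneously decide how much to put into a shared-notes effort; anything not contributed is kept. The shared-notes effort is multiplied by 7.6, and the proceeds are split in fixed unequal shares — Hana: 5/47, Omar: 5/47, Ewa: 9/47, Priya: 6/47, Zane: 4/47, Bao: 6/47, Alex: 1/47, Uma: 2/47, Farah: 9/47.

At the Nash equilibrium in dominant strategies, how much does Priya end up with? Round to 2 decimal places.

Player j's private return per contributed unit is 7.6 × (j's share). Contributing is weakly dominant for j when that share is at least 1/7.6 = 0.1316, and contributing 0 is dominant otherwise.
The shares above 0.1316 belong to Ewa and Farah, contributing 45 each; the remaining 7 contribute 0. Total contributed: 90.
Priya keeps 45 and receives 7.6 × 90 × 6/47 = 87.32 from the shared-notes effort, for a payoff of 132.32.

132.32 hours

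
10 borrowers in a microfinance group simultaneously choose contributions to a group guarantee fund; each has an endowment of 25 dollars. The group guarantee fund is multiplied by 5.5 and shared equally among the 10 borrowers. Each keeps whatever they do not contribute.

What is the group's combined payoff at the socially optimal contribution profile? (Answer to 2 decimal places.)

Each contributed unit returns 5.500 to the group as a whole (0.5500 to each of 10 players), which exceeds 1, so the social optimum is full contribution: group total = 5.500 × 250 = 1375.00.

1375.00 dollars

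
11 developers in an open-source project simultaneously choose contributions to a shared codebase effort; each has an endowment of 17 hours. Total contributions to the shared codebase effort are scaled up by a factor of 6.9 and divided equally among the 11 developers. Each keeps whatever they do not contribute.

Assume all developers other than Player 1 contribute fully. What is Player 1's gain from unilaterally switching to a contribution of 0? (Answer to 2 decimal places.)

Switching from a contribution of 17 to 0 lets Player 1 keep an extra 17 hours, but lowers the shared codebase effort by 17, which costs Player 1 their own share of that drop: 6.9/11 × 17 = 10.66.
Net gain = 17 − 10.66 = 6.34. The private return per contributed unit (0.6273) is below 1, so free-riding is indeed the best response regardless of what the others do.

6.34 hours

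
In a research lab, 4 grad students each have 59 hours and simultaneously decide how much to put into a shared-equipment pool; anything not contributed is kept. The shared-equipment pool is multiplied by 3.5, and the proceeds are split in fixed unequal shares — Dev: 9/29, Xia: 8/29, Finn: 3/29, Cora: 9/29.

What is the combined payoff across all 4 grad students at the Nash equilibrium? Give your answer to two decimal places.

531.00 hours

For player j, contributing a unit is worthwhile iff 3.5 × (j's share) ≥ 1, i.e. iff j's share is at least 0.2857.
The shares above 0.2857 belong to Dev and Cora, contributing 59 each; the remaining 2 contribute 0. Total contributed: 118.
The shared-equipment pool pays out 3.5 × 118 = 413.00 in total (split across the unequal shares, but the aggregate is all that matters for the group sum).
The 2 free-riders keep 59 each, adding 118. Group total = 118 + 413.00 = 531.00.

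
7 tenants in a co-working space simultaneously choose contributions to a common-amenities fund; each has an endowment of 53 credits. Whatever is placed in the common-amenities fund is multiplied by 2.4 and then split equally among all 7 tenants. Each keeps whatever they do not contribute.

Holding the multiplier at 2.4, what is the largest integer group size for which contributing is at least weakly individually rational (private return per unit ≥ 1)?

2

Private return per unit is 2.4/(group size), which is ≥ 1 whenever the group size is ≤ 2.4.
The largest such integer is 2.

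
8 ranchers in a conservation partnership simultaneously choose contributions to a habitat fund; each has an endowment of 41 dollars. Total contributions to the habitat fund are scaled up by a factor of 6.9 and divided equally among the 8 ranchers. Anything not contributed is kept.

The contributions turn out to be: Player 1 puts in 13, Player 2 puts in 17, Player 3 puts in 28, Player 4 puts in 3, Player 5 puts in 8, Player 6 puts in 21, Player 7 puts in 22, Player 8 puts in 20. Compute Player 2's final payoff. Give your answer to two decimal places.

Total contributed: 13 + 17 + 28 + 3 + 8 + 21 + 22 + 20 = 132.
Each receives 6.9 × 132 / 8 = 113.85 from the habitat fund.
Player 2 keeps 41 − 17 = 24, so Player 2's payoff is 24 + 113.85 = 137.85.

137.85 dollars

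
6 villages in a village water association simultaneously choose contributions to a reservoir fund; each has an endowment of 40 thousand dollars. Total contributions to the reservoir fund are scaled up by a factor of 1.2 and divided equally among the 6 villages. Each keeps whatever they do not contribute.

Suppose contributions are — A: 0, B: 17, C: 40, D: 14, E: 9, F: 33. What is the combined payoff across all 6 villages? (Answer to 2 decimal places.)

262.60 thousand dollars

Total contributed: 0 + 17 + 40 + 14 + 9 + 33 = 113; total kept: 6 × 40 − 113 = 127.
The reservoir fund pays out 1.2 × 113 = 135.60 in aggregate.
Group total = 127 + 135.60 = 262.60.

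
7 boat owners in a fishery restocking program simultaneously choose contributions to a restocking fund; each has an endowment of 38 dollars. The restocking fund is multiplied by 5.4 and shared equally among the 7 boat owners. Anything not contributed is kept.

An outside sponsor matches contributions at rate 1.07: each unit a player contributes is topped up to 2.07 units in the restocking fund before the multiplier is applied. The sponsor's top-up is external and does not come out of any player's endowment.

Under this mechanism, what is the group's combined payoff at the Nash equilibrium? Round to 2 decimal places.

2973.35 dollars

The effective private return per unit is now 5.4 × 2.07 / 7 = 1.5969 > 1, so every player's dominant strategy flips to full contribution.
At the Nash equilibrium everyone contributes 38. Group total payoff = 5.4 × 2.07 × 266 = 2973.35.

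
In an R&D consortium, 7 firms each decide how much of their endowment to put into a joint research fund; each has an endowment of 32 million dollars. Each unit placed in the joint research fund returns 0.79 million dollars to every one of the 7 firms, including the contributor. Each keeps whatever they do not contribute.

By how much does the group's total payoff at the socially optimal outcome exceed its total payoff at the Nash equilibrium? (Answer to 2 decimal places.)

The private return per contributed unit is 0.79 < 1, so contributing 0 is dominant for every player. At the Nash equilibrium everyone keeps their 32, and the group total is 7 × 32 = 224.
Each contributed unit returns 5.530 to the group as a whole (0.79 to each of 7 players), which exceeds 1, so the social optimum is full contribution: group total = 5.530 × 224 = 1238.72.
Efficiency loss = 1238.72 − 224 = 1014.72.

1014.72 million dollars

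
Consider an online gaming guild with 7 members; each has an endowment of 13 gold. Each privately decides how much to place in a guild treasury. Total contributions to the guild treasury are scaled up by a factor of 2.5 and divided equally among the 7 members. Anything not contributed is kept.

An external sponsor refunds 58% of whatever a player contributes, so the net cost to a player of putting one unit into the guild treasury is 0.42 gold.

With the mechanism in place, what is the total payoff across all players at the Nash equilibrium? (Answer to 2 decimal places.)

91.00 gold

With the mechanism, a contributed unit returns (2.5/7) / 0.42 = 0.8503 per unit of net cost — still below 1 — so contributing 0 remains dominant for every player.
At the Nash equilibrium no one contributes; group total payoff = 7 × 13 = 91.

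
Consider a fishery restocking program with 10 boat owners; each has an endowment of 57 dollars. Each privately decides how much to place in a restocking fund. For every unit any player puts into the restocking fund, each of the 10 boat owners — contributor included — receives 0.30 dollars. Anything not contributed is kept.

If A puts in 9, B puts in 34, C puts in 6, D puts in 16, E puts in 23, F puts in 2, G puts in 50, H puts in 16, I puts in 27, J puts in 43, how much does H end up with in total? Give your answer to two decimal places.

108.80 dollars

Total contributed: 9 + 34 + 6 + 16 + 23 + 2 + 50 + 16 + 27 + 43 = 226.
Each receives 0.30 × 226 = 67.80 from the restocking fund.
H keeps 57 − 16 = 41, so H's payoff is 41 + 67.80 = 108.80.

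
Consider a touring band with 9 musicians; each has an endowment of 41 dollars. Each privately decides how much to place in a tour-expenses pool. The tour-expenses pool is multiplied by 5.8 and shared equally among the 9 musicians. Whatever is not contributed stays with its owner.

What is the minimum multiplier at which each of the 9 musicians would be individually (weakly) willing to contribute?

A contributed unit returns (multiplier)/9 to its contributor.
This reaches 1 exactly when the multiplier is 9.

9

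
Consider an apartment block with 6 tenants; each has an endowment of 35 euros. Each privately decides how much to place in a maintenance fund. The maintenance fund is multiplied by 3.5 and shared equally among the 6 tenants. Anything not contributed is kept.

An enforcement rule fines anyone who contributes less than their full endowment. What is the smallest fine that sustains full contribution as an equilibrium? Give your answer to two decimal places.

Given the others contribute fully, the best deviation is to contribute 0 (any partial contribution still incurs the fine and gives up units whose private return 0.5833 is below 1).
Deviating from 35 to 0 saves 35 euros but forfeits the deviator's share of the drop in the maintenance fund: 3.5/6 × 35 = 20.42.
So the deviation gain is 35 − 20.42 = 14.58, and the fine must be at least 14.58 euros to wipe it out.

14.58 euros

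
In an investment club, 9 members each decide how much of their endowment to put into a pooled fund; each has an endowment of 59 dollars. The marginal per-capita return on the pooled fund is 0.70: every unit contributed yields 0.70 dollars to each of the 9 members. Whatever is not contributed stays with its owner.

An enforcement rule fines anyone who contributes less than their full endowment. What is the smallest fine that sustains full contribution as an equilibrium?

17.70 dollars

Given the others contribute fully, the best deviation is to contribute 0 (any partial contribution still incurs the fine and gives up units whose private return 0.70 is below 1).
Deviating from 59 to 0 saves 59 dollars but forfeits the deviator's share of the drop in the pooled fund: 0.70 × 59 = 41.30.
So the deviation gain is 59 − 41.30 = 17.70, and the fine must be at least 17.70 dollars to wipe it out.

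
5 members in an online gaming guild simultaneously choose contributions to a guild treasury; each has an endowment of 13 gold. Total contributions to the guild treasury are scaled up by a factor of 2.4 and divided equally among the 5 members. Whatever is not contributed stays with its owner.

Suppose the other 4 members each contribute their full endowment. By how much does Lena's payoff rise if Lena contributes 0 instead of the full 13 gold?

6.76 gold

Switching from a contribution of 13 to 0 lets Lena keep an extra 13 gold, but lowers the guild treasury by 13, which costs Lena their own share of that drop: 2.4/5 × 13 = 6.24.
Net gain = 13 − 6.24 = 6.76. The private return per contributed unit (0.4800) is below 1, so free-riding is indeed the best response regardless of what the others do.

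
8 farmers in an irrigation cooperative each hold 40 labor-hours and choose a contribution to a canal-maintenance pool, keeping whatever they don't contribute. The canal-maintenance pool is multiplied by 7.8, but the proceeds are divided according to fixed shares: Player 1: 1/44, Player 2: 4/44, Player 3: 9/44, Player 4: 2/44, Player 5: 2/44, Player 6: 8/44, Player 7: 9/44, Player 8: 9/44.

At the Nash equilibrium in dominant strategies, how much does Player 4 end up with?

96.73 labor-hours

Each unit j contributes comes back to j as 7.8 × (j's share), so j prefers to contribute only if that share exceeds 1/7.8 = 0.1282; otherwise keeping the unit dominates.
Player 3, Player 6, Player 7 and Player 8 are above the threshold, contributing 40 each; the remaining 4 contribute 0. Total contributed: 160.
Player 4 keeps 40 and receives 7.8 × 160 × 2/44 = 56.73 from the canal-maintenance pool, for a payoff of 96.73.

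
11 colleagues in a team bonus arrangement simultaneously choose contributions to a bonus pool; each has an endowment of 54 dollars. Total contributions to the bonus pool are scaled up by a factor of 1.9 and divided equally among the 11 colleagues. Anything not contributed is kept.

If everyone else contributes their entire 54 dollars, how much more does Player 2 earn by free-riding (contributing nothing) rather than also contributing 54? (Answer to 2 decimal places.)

Switching from a contribution of 54 to 0 lets Player 2 keep an extra 54 dollars, but lowers the bonus pool by 54, which costs Player 2 their own share of that drop: 1.9/11 × 54 = 9.33.
Net gain = 54 − 9.33 = 44.67. The private return per contributed unit (0.1727) is below 1, so free-riding is indeed the best response regardless of what the others do.

44.67 dollars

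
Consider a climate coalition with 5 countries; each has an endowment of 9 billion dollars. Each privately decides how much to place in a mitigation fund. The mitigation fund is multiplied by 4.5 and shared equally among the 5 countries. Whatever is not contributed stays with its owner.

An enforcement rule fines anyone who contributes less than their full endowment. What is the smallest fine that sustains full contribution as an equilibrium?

Given the others contribute fully, the best deviation is to contribute 0 (any partial contribution still incurs the fine and gives up units whose private return 0.9000 is below 1).
Deviating from 9 to 0 saves 9 billion dollars but forfeits the deviator's share of the drop in the mitigation fund: 4.5/5 × 9 = 8.10.
So the deviation gain is 9 − 8.10 = 0.90, and the fine must be at least 0.90 billion dollars to wipe it out.

0.90 billion dollars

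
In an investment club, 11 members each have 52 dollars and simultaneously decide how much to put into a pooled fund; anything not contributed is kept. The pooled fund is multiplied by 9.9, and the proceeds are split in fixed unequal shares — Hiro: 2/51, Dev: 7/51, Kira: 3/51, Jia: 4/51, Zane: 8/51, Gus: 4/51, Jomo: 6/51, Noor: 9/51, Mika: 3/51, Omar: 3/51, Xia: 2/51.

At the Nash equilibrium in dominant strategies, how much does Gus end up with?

213.51 dollars

Each unit j contributes comes back to j as 9.9 × (j's share), so j prefers to contribute only if that share exceeds 1/9.9 = 0.1010; otherwise keeping the unit dominates.
Dev, Zane, Jomo and Noor are above the threshold, contributing 52 each; the remaining 7 contribute 0. Total contributed: 208.
Gus keeps 52 and receives 9.9 × 208 × 4/51 = 161.51 from the pooled fund, for a payoff of 213.51.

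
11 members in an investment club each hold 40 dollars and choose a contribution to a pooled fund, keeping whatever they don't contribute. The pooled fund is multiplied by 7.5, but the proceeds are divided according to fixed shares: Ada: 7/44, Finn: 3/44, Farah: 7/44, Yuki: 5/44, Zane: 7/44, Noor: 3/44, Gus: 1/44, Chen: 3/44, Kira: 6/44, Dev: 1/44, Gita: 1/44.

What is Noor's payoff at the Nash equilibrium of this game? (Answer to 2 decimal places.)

Player j's private return per contributed unit is 7.5 × (j's share). Contributing is weakly dominant for j when that share is at least 1/7.5 = 0.1333, and contributing 0 is dominant otherwise.
Ada, Farah, Zane and Kira clear that bar, contributing 40 each; the remaining 7 contribute 0. Total contributed: 160.
Noor keeps 40 and receives 7.5 × 160 × 3/44 = 81.82 from the pooled fund, for a payoff of 121.82.

121.82 dollars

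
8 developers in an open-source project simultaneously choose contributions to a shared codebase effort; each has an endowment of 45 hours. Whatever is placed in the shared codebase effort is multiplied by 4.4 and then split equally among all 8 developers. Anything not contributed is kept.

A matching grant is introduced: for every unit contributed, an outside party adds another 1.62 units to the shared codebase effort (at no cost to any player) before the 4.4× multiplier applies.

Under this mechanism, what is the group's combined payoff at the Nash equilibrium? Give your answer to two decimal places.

4150.08 hours

With the mechanism, a contributed unit returns 4.4 × 2.62 / 8 = 1.4410 per unit of net cost to the contributor — now above 1 — so contributing fully is weakly dominant for every player.
So the Nash equilibrium is full contribution by all 8; the group earns 4.4 × 2.62 × 360 = 4150.08.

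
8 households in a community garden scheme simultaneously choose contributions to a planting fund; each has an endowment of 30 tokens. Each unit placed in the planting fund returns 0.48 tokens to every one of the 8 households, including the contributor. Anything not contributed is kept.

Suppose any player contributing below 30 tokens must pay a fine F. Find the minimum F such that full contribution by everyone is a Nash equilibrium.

Given the others contribute fully, the best deviation is to contribute 0 (any partial contribution still incurs the fine and gives up units whose private return 0.48 is below 1).
Deviating from 30 to 0 saves 30 tokens but forfeits the deviator's share of the drop in the planting fund: 0.48 × 30 = 14.40.
So the deviation gain is 30 − 14.40 = 15.60, and the fine must be at least 15.60 tokens to wipe it out.

15.60 tokens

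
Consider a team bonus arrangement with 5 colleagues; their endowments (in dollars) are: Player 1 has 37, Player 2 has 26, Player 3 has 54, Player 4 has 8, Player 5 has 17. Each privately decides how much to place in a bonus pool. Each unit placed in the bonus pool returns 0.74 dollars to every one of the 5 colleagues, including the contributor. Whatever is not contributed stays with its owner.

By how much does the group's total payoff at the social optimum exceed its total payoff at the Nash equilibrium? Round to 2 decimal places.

383.40 dollars

The private return per contributed unit is 0.74 < 1 for everyone, so the Nash equilibrium is zero contribution and the group total is Σ E_j = 37 + 26 + 54 + 8 + 17 = 142.
Each contributed unit returns 3.700 to the group, so the social optimum is full contribution by everyone: group total = 3.700 × 142 = 525.40.
Efficiency loss = (3.700 − 1) × 142 = 383.40.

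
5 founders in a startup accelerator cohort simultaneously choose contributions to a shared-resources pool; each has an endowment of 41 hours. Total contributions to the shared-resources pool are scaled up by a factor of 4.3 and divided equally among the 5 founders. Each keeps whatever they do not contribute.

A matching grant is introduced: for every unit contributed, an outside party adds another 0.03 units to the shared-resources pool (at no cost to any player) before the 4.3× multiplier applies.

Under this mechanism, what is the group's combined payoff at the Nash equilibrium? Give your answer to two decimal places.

The effective private return is 4.3 × 1.03 / 5 = 0.8858, which is still under 1, so the mechanism doesn't change anyone's dominant strategy: zero contribution.
Everyone keeps their endowment and the group total is 5 × 41 = 205.

205.00 hours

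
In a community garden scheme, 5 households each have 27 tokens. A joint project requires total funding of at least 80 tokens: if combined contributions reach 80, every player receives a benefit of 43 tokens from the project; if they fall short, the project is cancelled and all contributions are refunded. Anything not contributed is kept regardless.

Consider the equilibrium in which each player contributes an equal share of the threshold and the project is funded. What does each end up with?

54 tokens

Equal share of the threshold: 80/5 = 16.
At this profile no one gains by cutting their contribution: any cut drops the total below 80, the project is cancelled, contributions are refunded, and the deviator ends with 27, which is less than 27 − 16 + 43 = 54. Contributing more than 16 just wastes the excess. So contributing exactly 16 is a best response.
Each player's payoff: 27 − 16 + 43 = 54.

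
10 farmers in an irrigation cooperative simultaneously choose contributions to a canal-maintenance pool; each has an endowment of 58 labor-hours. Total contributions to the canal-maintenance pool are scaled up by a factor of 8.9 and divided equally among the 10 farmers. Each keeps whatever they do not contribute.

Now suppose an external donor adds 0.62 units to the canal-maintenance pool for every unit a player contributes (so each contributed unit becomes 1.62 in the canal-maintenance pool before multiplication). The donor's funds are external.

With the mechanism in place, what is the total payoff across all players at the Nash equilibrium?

Under the mechanism each unit contributed yields 8.9 × 1.62 / 10 = 1.4418 back to its contributor per unit of net cost, which exceeds 1, making full contribution the dominant choice for everyone.
So the Nash equilibrium is full contribution by all 10; the group earns 8.9 × 1.62 × 580 = 8362.44.

8362.44 labor-hours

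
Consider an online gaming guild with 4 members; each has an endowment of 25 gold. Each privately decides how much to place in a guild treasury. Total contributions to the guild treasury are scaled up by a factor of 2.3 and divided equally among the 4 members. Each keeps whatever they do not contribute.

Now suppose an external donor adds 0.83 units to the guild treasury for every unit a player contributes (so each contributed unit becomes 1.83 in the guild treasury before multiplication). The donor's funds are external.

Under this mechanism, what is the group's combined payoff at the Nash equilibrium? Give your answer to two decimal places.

420.90 gold

With the mechanism, a contributed unit returns 2.3 × 1.83 / 4 = 1.0523 per unit of net cost to the contributor — now above 1 — so contributing fully is weakly dominant for every player.
So the Nash equilibrium is full contribution by all 4; the group earns 2.3 × 1.83 × 100 = 420.90.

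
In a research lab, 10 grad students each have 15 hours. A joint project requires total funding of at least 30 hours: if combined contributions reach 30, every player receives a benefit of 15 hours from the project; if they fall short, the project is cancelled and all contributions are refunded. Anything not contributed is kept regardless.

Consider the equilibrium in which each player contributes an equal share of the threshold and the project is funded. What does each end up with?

27 hours

Equal share of the threshold: 30/10 = 3.
At this profile no one gains by cutting their contribution: any cut drops the total below 30, the project is cancelled, contributions are refunded, and the deviator ends with 15, which is less than 15 − 3 + 15 = 27. Contributing more than 3 just wastes the excess. So contributing exactly 3 is a best response.
Each player's payoff: 15 − 3 + 15 = 27.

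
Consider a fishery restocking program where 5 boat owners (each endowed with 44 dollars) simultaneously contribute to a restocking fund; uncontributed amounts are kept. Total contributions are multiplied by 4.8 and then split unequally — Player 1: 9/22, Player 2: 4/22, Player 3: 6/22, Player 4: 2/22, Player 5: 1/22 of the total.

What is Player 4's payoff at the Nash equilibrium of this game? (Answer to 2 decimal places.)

82.40 dollars

For player j, contributing a unit is worthwhile iff 4.8 × (j's share) ≥ 1, i.e. iff j's share is at least 0.2083.
The shares above 0.2083 belong to Player 1 and Player 3, contributing 44 each; the remaining 3 contribute 0. Total contributed: 88.
Player 4 keeps 44 and receives 4.8 × 88 × 2/22 = 38.40 from the restocking fund, for a payoff of 82.40.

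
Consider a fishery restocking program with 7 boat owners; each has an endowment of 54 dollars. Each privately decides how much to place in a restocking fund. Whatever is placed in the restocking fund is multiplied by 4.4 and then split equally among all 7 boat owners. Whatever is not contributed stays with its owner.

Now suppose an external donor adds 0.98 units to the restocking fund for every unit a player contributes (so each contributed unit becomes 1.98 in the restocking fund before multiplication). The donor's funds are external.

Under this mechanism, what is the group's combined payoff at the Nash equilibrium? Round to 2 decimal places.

With the mechanism, a contributed unit returns 4.4 × 1.98 / 7 = 1.2446 per unit of net cost to the contributor — now above 1 — so contributing fully is weakly dominant for every player.
At the Nash equilibrium everyone contributes 54. Group total payoff = 4.4 × 1.98 × 378 = 3293.14.

3293.14 dollars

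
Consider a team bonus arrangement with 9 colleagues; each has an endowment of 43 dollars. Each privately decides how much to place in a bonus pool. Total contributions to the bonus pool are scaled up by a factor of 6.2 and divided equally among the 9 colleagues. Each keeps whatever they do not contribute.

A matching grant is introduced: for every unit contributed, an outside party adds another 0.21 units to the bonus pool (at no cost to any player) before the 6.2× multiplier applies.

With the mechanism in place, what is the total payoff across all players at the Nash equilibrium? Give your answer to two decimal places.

The effective private return is 6.2 × 1.21 / 9 = 0.8336, which is still under 1, so the mechanism doesn't change anyone's dominant strategy: zero contribution.
At the Nash equilibrium no one contributes; group total payoff = 9 × 43 = 387.

387.00 dollars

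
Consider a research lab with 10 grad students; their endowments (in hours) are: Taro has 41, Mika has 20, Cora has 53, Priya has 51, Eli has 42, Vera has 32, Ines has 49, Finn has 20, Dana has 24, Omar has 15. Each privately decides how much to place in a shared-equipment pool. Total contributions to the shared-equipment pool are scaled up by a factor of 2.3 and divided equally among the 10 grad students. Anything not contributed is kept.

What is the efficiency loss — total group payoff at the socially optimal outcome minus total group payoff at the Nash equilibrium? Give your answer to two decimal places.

The private return per contributed unit is 2.3/10 = 0.2300 < 1 for every player regardless of endowment, so the Nash equilibrium is zero contribution and the group total is Σ E_j = 41 + 20 + 53 + 51 + 42 + 32 + 49 + 20 + 24 + 15 = 347.
Each contributed unit returns 2.300 to the group, so the social optimum is full contribution by everyone: group total = 2.300 × 347 = 798.10.
Efficiency loss = (2.300 − 1) × 347 = 451.10.

451.10 hours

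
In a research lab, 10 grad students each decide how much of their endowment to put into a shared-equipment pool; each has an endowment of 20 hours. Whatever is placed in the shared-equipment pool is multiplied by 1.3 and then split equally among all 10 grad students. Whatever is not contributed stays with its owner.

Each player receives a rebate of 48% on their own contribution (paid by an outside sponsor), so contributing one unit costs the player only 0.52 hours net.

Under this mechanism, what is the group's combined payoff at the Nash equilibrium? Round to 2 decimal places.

With the mechanism, a contributed unit returns (1.3/10) / 0.52 = 0.2500 per unit of net cost — still below 1 — so contributing 0 remains dominant for every player.
Everyone keeps their endowment and the group total is 10 × 20 = 200.

200.00 hours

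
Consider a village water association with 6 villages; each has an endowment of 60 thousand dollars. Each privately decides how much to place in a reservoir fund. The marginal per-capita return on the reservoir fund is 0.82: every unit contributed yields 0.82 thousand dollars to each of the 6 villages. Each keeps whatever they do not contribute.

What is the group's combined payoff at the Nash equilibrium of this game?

The private return per contributed unit is 0.82 < 1, so contributing 0 is dominant for every player. At the Nash equilibrium everyone keeps their 60, and the group total is 6 × 60 = 360.

360.00 thousand dollars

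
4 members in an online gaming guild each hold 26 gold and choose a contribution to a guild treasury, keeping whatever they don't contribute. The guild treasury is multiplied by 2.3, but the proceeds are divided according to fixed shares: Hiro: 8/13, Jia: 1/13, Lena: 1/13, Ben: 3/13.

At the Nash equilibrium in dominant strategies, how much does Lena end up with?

30.60 gold

Each unit j contributes comes back to j as 2.3 × (j's share), so j prefers to contribute only if that share exceeds 1/2.3 = 0.4348; otherwise keeping the unit dominates.
Only Hiro (8/13) clears that bar, contributing 26; the remaining 3 contribute 0. Total contributed: 26.
Lena keeps 26 and receives 2.3 × 26 × 1/13 = 4.60 from the guild treasury, for a payoff of 30.60.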